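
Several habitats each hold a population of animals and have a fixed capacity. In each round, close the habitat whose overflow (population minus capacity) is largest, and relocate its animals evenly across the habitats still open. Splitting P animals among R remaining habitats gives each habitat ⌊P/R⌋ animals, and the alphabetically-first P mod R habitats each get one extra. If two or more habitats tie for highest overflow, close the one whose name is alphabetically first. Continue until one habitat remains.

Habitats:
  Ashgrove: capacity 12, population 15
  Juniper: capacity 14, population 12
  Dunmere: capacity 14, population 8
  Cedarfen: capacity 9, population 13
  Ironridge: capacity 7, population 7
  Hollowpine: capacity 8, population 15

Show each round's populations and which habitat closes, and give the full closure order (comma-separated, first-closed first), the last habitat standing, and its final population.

Round 1: Ashgrove=15 Cedarfen=13 Dunmere=8 Hollowpine=15 Ironridge=7 Juniper=12 → close Hollowpine (overflow 7)
  15÷5 = 3 each, +1 to first 0
Round 2: Ashgrove=18 Cedarfen=16 Dunmere=11 Ironridge=10 Juniper=15 → close Cedarfen (overflow 7)
  16÷4 = 4 each, +1 to first 0
Round 3: Ashgrove=22 Dunmere=15 Ironridge=14 Juniper=19 → close Ashgrove (overflow 10)
  22÷3 = 7 each, +1 to first 1
Round 4: Dunmere=23 Ironridge=21 Juniper=26 → close Ironridge (overflow 14)
  21÷2 = 10 each, +1 to first 1
Round 5: Dunmere=34 Juniper=36 → close Juniper (overflow 22)
  36÷1 = 36 each, +1 to first 0

Closure order: Hollowpine, Cedarfen, Ashgrove, Ironridge, Juniper
Last habitat: Dunmere with 70 animals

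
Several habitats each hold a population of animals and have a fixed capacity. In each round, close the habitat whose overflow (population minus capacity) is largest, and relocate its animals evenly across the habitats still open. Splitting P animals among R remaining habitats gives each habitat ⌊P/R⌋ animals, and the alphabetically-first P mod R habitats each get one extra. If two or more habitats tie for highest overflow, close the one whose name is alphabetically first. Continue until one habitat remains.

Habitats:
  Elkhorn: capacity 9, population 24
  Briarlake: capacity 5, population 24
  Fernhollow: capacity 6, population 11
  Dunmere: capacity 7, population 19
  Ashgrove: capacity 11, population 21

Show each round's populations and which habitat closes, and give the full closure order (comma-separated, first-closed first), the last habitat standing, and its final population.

Round 1: Ashgrove=21 Briarlake=24 Dunmere=19 Elkhorn=24 Fernhollow=11 → close Briarlake (overflow 19)
  24÷4 = 6 each, +1 to first 0
Round 2: Ashgrove=27 Dunmere=25 Elkhorn=30 Fernhollow=17 → close Elkhorn (overflow 21)
  30÷3 = 10 each, +1 to first 0
Round 3: Ashgrove=37 Dunmere=35 Fernhollow=27 → close Dunmere (overflow 28)
  35÷2 = 17 each, +1 to first 1
Round 4: Ashgrove=55 Fernhollow=44 → close Ashgrove (overflow 44)
  55÷1 = 55 each, +1 to first 0

Closure order: Briarlake, Elkhorn, Dunmere, Ashgrove
Last habitat: Fernhollow with 99 animals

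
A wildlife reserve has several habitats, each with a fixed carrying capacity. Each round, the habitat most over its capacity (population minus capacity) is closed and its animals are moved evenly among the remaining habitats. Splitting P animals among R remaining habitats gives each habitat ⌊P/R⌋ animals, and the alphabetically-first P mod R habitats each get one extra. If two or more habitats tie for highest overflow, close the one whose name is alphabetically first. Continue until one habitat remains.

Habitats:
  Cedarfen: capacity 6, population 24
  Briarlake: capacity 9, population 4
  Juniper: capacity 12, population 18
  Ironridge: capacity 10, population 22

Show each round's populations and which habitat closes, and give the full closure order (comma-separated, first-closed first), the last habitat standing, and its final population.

Closure order: Cedarfen, Ironridge, Juniper
Last habitat: Briarlake with 68 animals

Round 1: Briarlake=4 Cedarfen=24 Ironridge=22 Juniper=18 → close Cedarfen (overflow 18)
  24÷3 = 8 each, +1 to first 0
Round 2: Briarlake=12 Ironridge=30 Juniper=26 → close Ironridge (overflow 20)
  30÷2 = 15 each, +1 to first 0
Round 3: Briarlake=27 Juniper=41 → close Juniper (overflow 29)
  41÷1 = 41 each, +1 to first 0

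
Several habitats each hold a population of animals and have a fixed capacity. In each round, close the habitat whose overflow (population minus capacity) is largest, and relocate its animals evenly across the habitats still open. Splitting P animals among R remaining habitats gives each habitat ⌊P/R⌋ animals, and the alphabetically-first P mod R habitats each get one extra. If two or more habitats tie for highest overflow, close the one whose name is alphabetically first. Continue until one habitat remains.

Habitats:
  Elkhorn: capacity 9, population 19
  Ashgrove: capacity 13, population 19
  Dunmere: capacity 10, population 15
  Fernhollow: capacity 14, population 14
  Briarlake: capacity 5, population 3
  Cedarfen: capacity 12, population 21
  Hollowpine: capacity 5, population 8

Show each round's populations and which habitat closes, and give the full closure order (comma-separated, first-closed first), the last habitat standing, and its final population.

Round 1: Ashgrove=19 Briarlake=3 Cedarfen=21 Dunmere=15 Elkhorn=19 Fernhollow=14 Hollowpine=8 → close Elkhorn (overflow 10)
  19÷6 = 3 each, +1 to first 1
Round 2: Ashgrove=23 Briarlake=6 Cedarfen=24 Dunmere=18 Fernhollow=17 Hollowpine=11 → close Cedarfen (overflow 12)
  24÷5 = 4 each, +1 to first 4
Round 3: Ashgrove=28 Briarlake=11 Dunmere=23 Fernhollow=22 Hollowpine=15 → close Ashgrove (overflow 15)
  28÷4 = 7 each, +1 to first 0
Round 4: Briarlake=18 Dunmere=30 Fernhollow=29 Hollowpine=22 → close Dunmere (overflow 20)
  30÷3 = 10 each, +1 to first 0
Round 5: Briarlake=28 Fernhollow=39 Hollowpine=32 → close Hollowpine (overflow 27)
  32÷2 = 16 each, +1 to first 0
Round 6: Briarlake=44 Fernhollow=55 → close Fernhollow (overflow 41)
  55÷1 = 55 each, +1 to first 0

Closure order: Elkhorn, Cedarfen, Ashgrove, Dunmere, Hollowpine, Fernhollow
Last habitat: Briarlake with 99 animals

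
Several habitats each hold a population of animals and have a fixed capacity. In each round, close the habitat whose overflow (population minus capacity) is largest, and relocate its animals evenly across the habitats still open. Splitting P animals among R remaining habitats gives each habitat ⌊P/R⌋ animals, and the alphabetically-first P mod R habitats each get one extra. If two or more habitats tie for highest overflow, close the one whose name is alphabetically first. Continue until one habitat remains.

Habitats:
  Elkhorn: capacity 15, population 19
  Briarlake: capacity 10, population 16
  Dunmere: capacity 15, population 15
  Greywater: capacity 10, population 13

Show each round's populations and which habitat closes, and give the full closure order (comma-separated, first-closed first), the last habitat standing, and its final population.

Closure order: Briarlake, Elkhorn, Greywater
Last habitat: Dunmere with 63 animals

Round 1: Briarlake=16 Dunmere=15 Elkhorn=19 Greywater=13 → close Briarlake (overflow 6)
  16÷3 = 5 each, +1 to first 1
Round 2: Dunmere=21 Elkhorn=24 Greywater=18 → close Elkhorn (overflow 9)
  24÷2 = 12 each, +1 to first 0
Round 3: Dunmere=33 Greywater=30 → close Greywater (overflow 20)
  30÷1 = 30 each, +1 to first 0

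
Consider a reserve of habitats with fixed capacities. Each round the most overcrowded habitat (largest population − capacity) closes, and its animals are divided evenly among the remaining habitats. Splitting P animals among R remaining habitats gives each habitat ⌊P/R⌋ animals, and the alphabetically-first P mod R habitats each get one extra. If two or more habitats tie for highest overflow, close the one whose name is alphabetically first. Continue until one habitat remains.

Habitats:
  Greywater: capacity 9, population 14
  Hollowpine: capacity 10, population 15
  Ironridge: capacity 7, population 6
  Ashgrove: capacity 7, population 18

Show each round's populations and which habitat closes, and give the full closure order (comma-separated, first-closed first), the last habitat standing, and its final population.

Round 1: Ashgrove=18 Greywater=14 Hollowpine=15 Ironridge=6 → close Ashgrove (overflow 11)
  18÷3 = 6 each, +1 to first 0
Round 2: Greywater=20 Hollowpine=21 Ironridge=12 → close Greywater (overflow 11)
  20÷2 = 10 each, +1 to first 0
Round 3: Hollowpine=31 Ironridge=22 → close Hollowpine (overflow 21)
  31÷1 = 31 each, +1 to first 0

Closure order: Ashgrove, Greywater, Hollowpine
Last habitat: Ironridge with 53 animals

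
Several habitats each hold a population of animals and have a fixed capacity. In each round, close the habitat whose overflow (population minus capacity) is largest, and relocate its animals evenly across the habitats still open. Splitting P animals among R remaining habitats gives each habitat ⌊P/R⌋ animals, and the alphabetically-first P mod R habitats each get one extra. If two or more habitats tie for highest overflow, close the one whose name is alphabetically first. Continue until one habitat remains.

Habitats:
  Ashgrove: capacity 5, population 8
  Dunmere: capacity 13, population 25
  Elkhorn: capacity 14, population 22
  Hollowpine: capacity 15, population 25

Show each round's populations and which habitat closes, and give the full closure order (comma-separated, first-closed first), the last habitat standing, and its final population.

Round 1: Ashgrove=8 Dunmere=25 Elkhorn=22 Hollowpine=25 → close Dunmere (overflow 12)
  25÷3 = 8 each, +1 to first 1
Round 2: Ashgrove=17 Elkhorn=30 Hollowpine=33 → close Hollowpine (overflow 18)
  33÷2 = 16 each, +1 to first 1
Round 3: Ashgrove=34 Elkhorn=46 → close Elkhorn (overflow 32)
  46÷1 = 46 each, +1 to first 0

Closure order: Dunmere, Hollowpine, Elkhorn
Last habitat: Ashgrove with 80 animals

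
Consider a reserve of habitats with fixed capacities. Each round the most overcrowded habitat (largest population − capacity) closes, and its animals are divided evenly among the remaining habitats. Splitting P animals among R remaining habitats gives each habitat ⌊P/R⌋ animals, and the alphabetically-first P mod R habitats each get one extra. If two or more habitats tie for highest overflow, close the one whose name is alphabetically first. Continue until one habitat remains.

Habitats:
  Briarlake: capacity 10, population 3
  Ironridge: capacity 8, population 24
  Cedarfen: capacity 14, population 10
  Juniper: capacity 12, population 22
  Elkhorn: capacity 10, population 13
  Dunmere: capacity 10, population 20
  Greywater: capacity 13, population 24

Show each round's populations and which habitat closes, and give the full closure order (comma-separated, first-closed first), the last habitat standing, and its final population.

Closure order: Ironridge, Greywater, Dunmere, Juniper, Elkhorn, Cedarfen
Last habitat: Briarlake with 116 animals

Round 1: Briarlake=3 Cedarfen=10 Dunmere=20 Elkhorn=13 Greywater=24 Ironridge=24 Juniper=22 → close Ironridge (overflow 16)
  24÷6 = 4 each, +1 to first 0
Round 2: Briarlake=7 Cedarfen=14 Dunmere=24 Elkhorn=17 Greywater=28 Juniper=26 → close Greywater (overflow 15)
  28÷5 = 5 each, +1 to first 3
Round 3: Briarlake=13 Cedarfen=20 Dunmere=30 Elkhorn=22 Juniper=31 → close Dunmere (overflow 20)
  30÷4 = 7 each, +1 to first 2
Round 4: Briarlake=21 Cedarfen=28 Elkhorn=29 Juniper=38 → close Juniper (overflow 26)
  38÷3 = 12 each, +1 to first 2
Round 5: Briarlake=34 Cedarfen=41 Elkhorn=41 → close Elkhorn (overflow 31)
  41÷2 = 20 each, +1 to first 1
Round 6: Briarlake=55 Cedarfen=61 → close Cedarfen (overflow 47)
  61÷1 = 61 each, +1 to first 0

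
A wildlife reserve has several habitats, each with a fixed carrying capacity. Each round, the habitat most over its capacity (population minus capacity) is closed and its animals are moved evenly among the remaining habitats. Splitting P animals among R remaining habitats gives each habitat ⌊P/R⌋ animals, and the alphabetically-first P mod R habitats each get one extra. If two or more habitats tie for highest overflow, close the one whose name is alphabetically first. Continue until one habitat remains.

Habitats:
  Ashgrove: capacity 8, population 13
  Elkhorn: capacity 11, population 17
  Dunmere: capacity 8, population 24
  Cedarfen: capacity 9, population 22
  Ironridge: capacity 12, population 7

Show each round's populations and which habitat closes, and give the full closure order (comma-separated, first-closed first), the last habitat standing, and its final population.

Closure order: Dunmere, Cedarfen, Ashgrove, Elkhorn
Last habitat: Ironridge with 83 animals

Round 1: Ashgrove=13 Cedarfen=22 Dunmere=24 Elkhorn=17 Ironridge=7 → close Dunmere (overflow 16)
  24÷4 = 6 each, +1 to first 0
Round 2: Ashgrove=19 Cedarfen=28 Elkhorn=23 Ironridge=13 → close Cedarfen (overflow 19)
  28÷3 = 9 each, +1 to first 1
Round 3: Ashgrove=29 Elkhorn=32 Ironridge=22 → close Ashgrove (overflow 21)
  29÷2 = 14 each, +1 to first 1
Round 4: Elkhorn=47 Ironridge=36 → close Elkhorn (overflow 36)
  47÷1 = 47 each, +1 to first 0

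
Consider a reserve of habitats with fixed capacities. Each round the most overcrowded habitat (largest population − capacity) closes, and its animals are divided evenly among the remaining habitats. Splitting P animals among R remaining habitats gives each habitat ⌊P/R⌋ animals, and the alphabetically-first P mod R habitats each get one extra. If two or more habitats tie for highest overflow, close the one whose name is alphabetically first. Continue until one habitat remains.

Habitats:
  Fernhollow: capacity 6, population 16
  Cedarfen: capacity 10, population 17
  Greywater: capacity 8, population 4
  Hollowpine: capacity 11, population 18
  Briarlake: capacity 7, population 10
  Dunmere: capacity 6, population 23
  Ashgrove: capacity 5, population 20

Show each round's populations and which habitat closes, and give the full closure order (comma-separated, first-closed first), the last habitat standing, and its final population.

Round 1: Ashgrove=20 Briarlake=10 Cedarfen=17 Dunmere=23 Fernhollow=16 Greywater=4 Hollowpine=18 → close Dunmere (overflow 17)
  23÷6 = 3 each, +1 to first 5
Round 2: Ashgrove=24 Briarlake=14 Cedarfen=21 Fernhollow=20 Greywater=8 Hollowpine=21 → close Ashgrove (overflow 19)
  24÷5 = 4 each, +1 to first 4
Round 3: Briarlake=19 Cedarfen=26 Fernhollow=25 Greywater=13 Hollowpine=25 → close Fernhollow (overflow 19)
  25÷4 = 6 each, +1 to first 1
Round 4: Briarlake=26 Cedarfen=32 Greywater=19 Hollowpine=31 → close Cedarfen (overflow 22)
  32÷3 = 10 each, +1 to first 2
Round 5: Briarlake=37 Greywater=30 Hollowpine=41 → close Briarlake (overflow 30)
  37÷2 = 18 each, +1 to first 1
Round 6: Greywater=49 Hollowpine=59 → close Hollowpine (overflow 48)
  59÷1 = 59 each, +1 to first 0

Closure order: Dunmere, Ashgrove, Fernhollow, Cedarfen, Briarlake, Hollowpine
Last habitat: Greywater with 108 animals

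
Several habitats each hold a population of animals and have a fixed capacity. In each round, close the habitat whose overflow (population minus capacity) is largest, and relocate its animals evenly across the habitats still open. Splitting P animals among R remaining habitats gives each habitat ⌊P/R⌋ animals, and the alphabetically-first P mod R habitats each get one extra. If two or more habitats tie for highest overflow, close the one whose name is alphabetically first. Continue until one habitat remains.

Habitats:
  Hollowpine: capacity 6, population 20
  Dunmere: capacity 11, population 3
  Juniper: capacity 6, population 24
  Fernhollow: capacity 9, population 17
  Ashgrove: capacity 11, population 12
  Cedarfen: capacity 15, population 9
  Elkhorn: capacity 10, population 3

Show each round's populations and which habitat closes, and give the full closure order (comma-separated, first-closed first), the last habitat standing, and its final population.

Round 1: Ashgrove=12 Cedarfen=9 Dunmere=3 Elkhorn=3 Fernhollow=17 Hollowpine=20 Juniper=24 → close Juniper (overflow 18)
  24÷6 = 4 each, +1 to first 0
Round 2: Ashgrove=16 Cedarfen=13 Dunmere=7 Elkhorn=7 Fernhollow=21 Hollowpine=24 → close Hollowpine (overflow 18)
  24÷5 = 4 each, +1 to first 4
Round 3: Ashgrove=21 Cedarfen=18 Dunmere=12 Elkhorn=12 Fernhollow=25 → close Fernhollow (overflow 16)
  25÷4 = 6 each, +1 to first 1
Round 4: Ashgrove=28 Cedarfen=24 Dunmere=18 Elkhorn=18 → close Ashgrove (overflow 17)
  28÷3 = 9 each, +1 to first 1
Round 5: Cedarfen=34 Dunmere=27 Elkhorn=27 → close Cedarfen (overflow 19)
  34÷2 = 17 each, +1 to first 0
Round 6: Dunmere=44 Elkhorn=44 → close Elkhorn (overflow 34)
  44÷1 = 44 each, +1 to first 0

Closure order: Juniper, Hollowpine, Fernhollow, Ashgrove, Cedarfen, Elkhorn
Last habitat: Dunmere with 88 animals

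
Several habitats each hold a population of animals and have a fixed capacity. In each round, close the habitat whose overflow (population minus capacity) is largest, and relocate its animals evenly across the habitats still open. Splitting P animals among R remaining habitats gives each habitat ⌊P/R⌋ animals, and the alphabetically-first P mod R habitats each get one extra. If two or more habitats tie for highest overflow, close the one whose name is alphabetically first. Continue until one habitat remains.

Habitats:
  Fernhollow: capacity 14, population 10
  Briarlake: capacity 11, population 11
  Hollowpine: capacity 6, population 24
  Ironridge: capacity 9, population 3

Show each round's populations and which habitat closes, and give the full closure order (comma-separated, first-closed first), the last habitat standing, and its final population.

Closure order: Hollowpine, Briarlake, Fernhollow
Last habitat: Ironridge with 48 animals

Round 1: Briarlake=11 Fernhollow=10 Hollowpine=24 Ironridge=3 → close Hollowpine (overflow 18)
  24÷3 = 8 each, +1 to first 0
Round 2: Briarlake=19 Fernhollow=18 Ironridge=11 → close Briarlake (overflow 8)
  19÷2 = 9 each, +1 to first 1
Round 3: Fernhollow=28 Ironridge=20 → close Fernhollow (overflow 14)
  28÷1 = 28 each, +1 to first 0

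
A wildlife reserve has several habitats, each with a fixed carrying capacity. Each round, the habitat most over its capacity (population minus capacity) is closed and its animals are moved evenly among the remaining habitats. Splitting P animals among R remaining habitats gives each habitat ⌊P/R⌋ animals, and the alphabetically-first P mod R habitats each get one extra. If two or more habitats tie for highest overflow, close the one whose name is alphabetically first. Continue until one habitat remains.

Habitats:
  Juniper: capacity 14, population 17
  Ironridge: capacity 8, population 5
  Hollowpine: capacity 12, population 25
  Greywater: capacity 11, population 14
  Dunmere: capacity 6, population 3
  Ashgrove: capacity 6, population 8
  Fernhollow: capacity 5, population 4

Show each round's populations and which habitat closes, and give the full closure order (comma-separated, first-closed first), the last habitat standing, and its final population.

Round 1: Ashgrove=8 Dunmere=3 Fernhollow=4 Greywater=14 Hollowpine=25 Ironridge=5 Juniper=17 → close Hollowpine (overflow 13)
  25÷6 = 4 each, +1 to first 1
Round 2: Ashgrove=13 Dunmere=7 Fernhollow=8 Greywater=18 Ironridge=9 Juniper=21 → close Ashgrove (overflow 7)
  13÷5 = 2 each, +1 to first 3
Round 3: Dunmere=10 Fernhollow=11 Greywater=21 Ironridge=11 Juniper=23 → close Greywater (overflow 10)
  21÷4 = 5 each, +1 to first 1
Round 4: Dunmere=16 Fernhollow=16 Ironridge=16 Juniper=28 → close Juniper (overflow 14)
  28÷3 = 9 each, +1 to first 1
Round 5: Dunmere=26 Fernhollow=25 Ironridge=25 → close Dunmere (overflow 20)
  26÷2 = 13 each, +1 to first 0
Round 6: Fernhollow=38 Ironridge=38 → close Fernhollow (overflow 33)
  38÷1 = 38 each, +1 to first 0

Closure order: Hollowpine, Ashgrove, Greywater, Juniper, Dunmere, Fernhollow
Last habitat: Ironridge with 76 animals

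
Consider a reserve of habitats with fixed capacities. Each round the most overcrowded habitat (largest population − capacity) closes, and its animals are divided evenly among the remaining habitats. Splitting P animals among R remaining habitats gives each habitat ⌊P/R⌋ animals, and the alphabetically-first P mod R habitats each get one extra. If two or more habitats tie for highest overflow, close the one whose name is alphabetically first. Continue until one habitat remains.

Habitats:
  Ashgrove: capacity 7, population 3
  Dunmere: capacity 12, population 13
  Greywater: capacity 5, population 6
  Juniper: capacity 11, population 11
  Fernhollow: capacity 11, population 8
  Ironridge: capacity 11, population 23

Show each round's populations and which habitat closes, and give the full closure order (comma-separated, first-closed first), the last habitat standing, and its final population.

Closure order: Ironridge, Dunmere, Greywater, Fernhollow, Ashgrove
Last habitat: Juniper with 64 animals

Round 1: Ashgrove=3 Dunmere=13 Fernhollow=8 Greywater=6 Ironridge=23 Juniper=11 → close Ironridge (overflow 12)
  23÷5 = 4 each, +1 to first 3
Round 2: Ashgrove=8 Dunmere=18 Fernhollow=13 Greywater=10 Juniper=15 → close Dunmere (overflow 6)
  18÷4 = 4 each, +1 to first 2
Round 3: Ashgrove=13 Fernhollow=18 Greywater=14 Juniper=19 → close Greywater (overflow 9)
  14÷3 = 4 each, +1 to first 2
Round 4: Ashgrove=18 Fernhollow=23 Juniper=23 → close Fernhollow (overflow 12)
  23÷2 = 11 each, +1 to first 1
Round 5: Ashgrove=30 Juniper=34 → close Ashgrove (overflow 23)
  30÷1 = 30 each, +1 to first 0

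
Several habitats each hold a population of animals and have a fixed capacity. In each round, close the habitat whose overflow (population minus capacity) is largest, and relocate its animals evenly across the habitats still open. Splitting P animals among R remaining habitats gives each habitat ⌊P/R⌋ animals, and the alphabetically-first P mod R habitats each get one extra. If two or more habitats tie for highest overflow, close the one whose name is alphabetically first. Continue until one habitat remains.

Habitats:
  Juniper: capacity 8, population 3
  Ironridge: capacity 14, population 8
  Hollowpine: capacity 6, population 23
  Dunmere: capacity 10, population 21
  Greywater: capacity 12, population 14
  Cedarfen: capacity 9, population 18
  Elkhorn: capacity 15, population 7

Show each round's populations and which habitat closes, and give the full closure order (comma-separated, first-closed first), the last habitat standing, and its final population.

Closure order: Hollowpine, Dunmere, Cedarfen, Greywater, Ironridge, Juniper
Last habitat: Elkhorn with 94 animals

Round 1: Cedarfen=18 Dunmere=21 Elkhorn=7 Greywater=14 Hollowpine=23 Ironridge=8 Juniper=3 → close Hollowpine (overflow 17)
  23÷6 = 3 each, +1 to first 5
Round 2: Cedarfen=22 Dunmere=25 Elkhorn=11 Greywater=18 Ironridge=12 Juniper=6 → close Dunmere (overflow 15)
  25÷5 = 5 each, +1 to first 0
Round 3: Cedarfen=27 Elkhorn=16 Greywater=23 Ironridge=17 Juniper=11 → close Cedarfen (overflow 18)
  27÷4 = 6 each, +1 to first 3
Round 4: Elkhorn=23 Greywater=30 Ironridge=24 Juniper=17 → close Greywater (overflow 18)
  30÷3 = 10 each, +1 to first 0
Round 5: Elkhorn=33 Ironridge=34 Juniper=27 → close Ironridge (overflow 20)
  34÷2 = 17 each, +1 to first 0
Round 6: Elkhorn=50 Juniper=44 → close Juniper (overflow 36)
  44÷1 = 44 each, +1 to first 0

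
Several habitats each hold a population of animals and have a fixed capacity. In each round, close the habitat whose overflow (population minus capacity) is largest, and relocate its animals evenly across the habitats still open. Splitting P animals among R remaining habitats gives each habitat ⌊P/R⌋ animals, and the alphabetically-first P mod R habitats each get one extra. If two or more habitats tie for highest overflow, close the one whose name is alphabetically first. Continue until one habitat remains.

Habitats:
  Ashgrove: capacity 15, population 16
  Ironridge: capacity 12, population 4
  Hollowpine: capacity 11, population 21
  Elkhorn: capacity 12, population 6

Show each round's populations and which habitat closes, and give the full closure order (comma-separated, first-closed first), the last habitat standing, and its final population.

Closure order: Hollowpine, Ashgrove, Elkhorn
Last habitat: Ironridge with 47 animals

Round 1: Ashgrove=16 Elkhorn=6 Hollowpine=21 Ironridge=4 → close Hollowpine (overflow 10)
  21÷3 = 7 each, +1 to first 0
Round 2: Ashgrove=23 Elkhorn=13 Ironridge=11 → close Ashgrove (overflow 8)
  23÷2 = 11 each, +1 to first 1
Round 3: Elkhorn=25 Ironridge=22 → close Elkhorn (overflow 13)
  25÷1 = 25 each, +1 to first 0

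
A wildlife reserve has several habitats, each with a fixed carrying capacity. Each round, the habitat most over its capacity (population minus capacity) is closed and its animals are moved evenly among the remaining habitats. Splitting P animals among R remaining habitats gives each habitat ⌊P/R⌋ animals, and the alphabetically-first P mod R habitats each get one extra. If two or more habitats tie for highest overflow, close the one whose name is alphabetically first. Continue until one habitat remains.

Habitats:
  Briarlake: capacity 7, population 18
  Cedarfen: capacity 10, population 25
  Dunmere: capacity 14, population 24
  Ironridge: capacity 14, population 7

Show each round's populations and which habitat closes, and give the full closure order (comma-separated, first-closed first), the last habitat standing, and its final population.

Round 1: Briarlake=18 Cedarfen=25 Dunmere=24 Ironridge=7 → close Cedarfen (overflow 15)
  25÷3 = 8 each, +1 to first 1
Round 2: Briarlake=27 Dunmere=32 Ironridge=15 → close Briarlake (overflow 20)
  27÷2 = 13 each, +1 to first 1
Round 3: Dunmere=46 Ironridge=28 → close Dunmere (overflow 32)
  46÷1 = 46 each, +1 to first 0

Closure order: Cedarfen, Briarlake, Dunmere
Last habitat: Ironridge with 74 animals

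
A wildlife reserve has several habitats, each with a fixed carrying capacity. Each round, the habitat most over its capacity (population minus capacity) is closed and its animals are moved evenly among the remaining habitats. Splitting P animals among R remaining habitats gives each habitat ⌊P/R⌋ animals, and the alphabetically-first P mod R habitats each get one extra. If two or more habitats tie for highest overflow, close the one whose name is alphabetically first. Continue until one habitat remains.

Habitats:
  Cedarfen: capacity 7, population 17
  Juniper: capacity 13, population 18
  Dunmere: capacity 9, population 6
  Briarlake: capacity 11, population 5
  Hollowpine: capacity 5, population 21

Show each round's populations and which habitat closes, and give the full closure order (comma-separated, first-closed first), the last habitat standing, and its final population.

Closure order: Hollowpine, Cedarfen, Juniper, Dunmere
Last habitat: Briarlake with 67 animals

Round 1: Briarlake=5 Cedarfen=17 Dunmere=6 Hollowpine=21 Juniper=18 → close Hollowpine (overflow 16)
  21÷4 = 5 each, +1 to first 1
Round 2: Briarlake=11 Cedarfen=22 Dunmere=11 Juniper=23 → close Cedarfen (overflow 15)
  22÷3 = 7 each, +1 to first 1
Round 3: Briarlake=19 Dunmere=18 Juniper=30 → close Juniper (overflow 17)
  30÷2 = 15 each, +1 to first 0
Round 4: Briarlake=34 Dunmere=33 → close Dunmere (overflow 24)
  33÷1 = 33 each, +1 to first 0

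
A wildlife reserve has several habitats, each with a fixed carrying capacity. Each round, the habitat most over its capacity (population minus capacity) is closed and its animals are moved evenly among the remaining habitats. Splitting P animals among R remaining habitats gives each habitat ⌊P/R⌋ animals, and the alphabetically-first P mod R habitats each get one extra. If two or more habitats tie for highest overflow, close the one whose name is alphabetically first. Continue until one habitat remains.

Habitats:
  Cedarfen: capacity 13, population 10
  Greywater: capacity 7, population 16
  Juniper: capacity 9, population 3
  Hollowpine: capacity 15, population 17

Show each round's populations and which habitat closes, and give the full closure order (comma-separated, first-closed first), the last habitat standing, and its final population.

Round 1: Cedarfen=10 Greywater=16 Hollowpine=17 Juniper=3 → close Greywater (overflow 9)
  16÷3 = 5 each, +1 to first 1
Round 2: Cedarfen=16 Hollowpine=22 Juniper=8 → close Hollowpine (overflow 7)
  22÷2 = 11 each, +1 to first 0
Round 3: Cedarfen=27 Juniper=19 → close Cedarfen (overflow 14)
  27÷1 = 27 each, +1 to first 0

Closure order: Greywater, Hollowpine, Cedarfen
Last habitat: Juniper with 46 animals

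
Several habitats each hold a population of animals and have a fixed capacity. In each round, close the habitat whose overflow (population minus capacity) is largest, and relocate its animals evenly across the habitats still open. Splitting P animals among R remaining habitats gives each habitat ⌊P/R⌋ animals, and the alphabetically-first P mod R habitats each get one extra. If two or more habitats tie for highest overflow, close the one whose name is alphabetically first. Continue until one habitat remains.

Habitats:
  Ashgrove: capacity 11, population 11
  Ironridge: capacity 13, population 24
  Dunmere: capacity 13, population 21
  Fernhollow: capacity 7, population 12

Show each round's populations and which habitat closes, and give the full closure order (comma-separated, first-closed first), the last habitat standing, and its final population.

Closure order: Ironridge, Dunmere, Fernhollow
Last habitat: Ashgrove with 68 animals

Round 1: Ashgrove=11 Dunmere=21 Fernhollow=12 Ironridge=24 → close Ironridge (overflow 11)
  24÷3 = 8 each, +1 to first 0
Round 2: Ashgrove=19 Dunmere=29 Fernhollow=20 → close Dunmere (overflow 16)
  29÷2 = 14 each, +1 to first 1
Round 3: Ashgrove=34 Fernhollow=34 → close Fernhollow (overflow 27)
  34÷1 = 34 each, +1 to first 0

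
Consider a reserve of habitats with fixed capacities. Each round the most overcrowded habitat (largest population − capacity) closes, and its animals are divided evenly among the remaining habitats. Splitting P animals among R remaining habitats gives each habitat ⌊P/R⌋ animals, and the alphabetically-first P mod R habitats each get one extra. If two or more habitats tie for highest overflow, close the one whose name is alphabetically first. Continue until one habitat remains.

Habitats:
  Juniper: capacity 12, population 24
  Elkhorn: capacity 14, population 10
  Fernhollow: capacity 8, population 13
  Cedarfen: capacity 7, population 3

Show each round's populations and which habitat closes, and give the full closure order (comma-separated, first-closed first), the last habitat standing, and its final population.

Closure order: Juniper, Fernhollow, Cedarfen
Last habitat: Elkhorn with 50 animals

Round 1: Cedarfen=3 Elkhorn=10 Fernhollow=13 Juniper=24 → close Juniper (overflow 12)
  24÷3 = 8 each, +1 to first 0
Round 2: Cedarfen=11 Elkhorn=18 Fernhollow=21 → close Fernhollow (overflow 13)
  21÷2 = 10 each, +1 to first 1
Round 3: Cedarfen=22 Elkhorn=28 → close Cedarfen (overflow 15)
  22÷1 = 22 each, +1 to first 0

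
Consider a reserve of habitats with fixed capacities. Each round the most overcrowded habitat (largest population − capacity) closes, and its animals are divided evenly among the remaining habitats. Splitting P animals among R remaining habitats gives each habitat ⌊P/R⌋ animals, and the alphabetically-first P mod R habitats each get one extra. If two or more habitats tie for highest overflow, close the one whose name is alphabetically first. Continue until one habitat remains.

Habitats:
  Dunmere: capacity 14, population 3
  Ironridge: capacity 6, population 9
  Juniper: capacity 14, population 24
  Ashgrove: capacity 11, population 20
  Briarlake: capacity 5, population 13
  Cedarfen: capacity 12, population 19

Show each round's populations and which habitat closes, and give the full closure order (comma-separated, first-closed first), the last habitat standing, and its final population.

Closure order: Juniper, Ashgrove, Briarlake, Cedarfen, Ironridge
Last habitat: Dunmere with 88 animals

Round 1: Ashgrove=20 Briarlake=13 Cedarfen=19 Dunmere=3 Ironridge=9 Juniper=24 → close Juniper (overflow 10)
  24÷5 = 4 each, +1 to first 4
Round 2: Ashgrove=25 Briarlake=18 Cedarfen=24 Dunmere=8 Ironridge=13 → close Ashgrove (overflow 14)
  25÷4 = 6 each, +1 to first 1
Round 3: Briarlake=25 Cedarfen=30 Dunmere=14 Ironridge=19 → close Briarlake (overflow 20)
  25÷3 = 8 each, +1 to first 1
Round 4: Cedarfen=39 Dunmere=22 Ironridge=27 → close Cedarfen (overflow 27)
  39÷2 = 19 each, +1 to first 1
Round 5: Dunmere=42 Ironridge=46 → close Ironridge (overflow 40)
  46÷1 = 46 each, +1 to first 0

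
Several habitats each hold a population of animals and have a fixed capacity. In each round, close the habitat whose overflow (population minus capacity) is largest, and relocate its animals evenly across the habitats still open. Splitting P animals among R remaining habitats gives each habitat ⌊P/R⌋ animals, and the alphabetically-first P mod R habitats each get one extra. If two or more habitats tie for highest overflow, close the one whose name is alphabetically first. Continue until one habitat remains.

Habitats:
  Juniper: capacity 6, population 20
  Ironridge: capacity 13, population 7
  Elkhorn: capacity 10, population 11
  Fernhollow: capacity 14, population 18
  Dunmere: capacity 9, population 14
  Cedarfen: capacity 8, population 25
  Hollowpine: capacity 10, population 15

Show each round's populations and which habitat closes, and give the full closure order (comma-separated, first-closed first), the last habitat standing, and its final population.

Closure order: Cedarfen, Juniper, Dunmere, Hollowpine, Fernhollow, Elkhorn
Last habitat: Ironridge with 110 animals

Round 1: Cedarfen=25 Dunmere=14 Elkhorn=11 Fernhollow=18 Hollowpine=15 Ironridge=7 Juniper=20 → close Cedarfen (overflow 17)
  25÷6 = 4 each, +1 to first 1
Round 2: Dunmere=19 Elkhorn=15 Fernhollow=22 Hollowpine=19 Ironridge=11 Juniper=24 → close Juniper (overflow 18)
  24÷5 = 4 each, +1 to first 4
Round 3: Dunmere=24 Elkhorn=20 Fernhollow=27 Hollowpine=24 Ironridge=15 → close Dunmere (overflow 15)
  24÷4 = 6 each, +1 to first 0
Round 4: Elkhorn=26 Fernhollow=33 Hollowpine=30 Ironridge=21 → close Hollowpine (overflow 20)
  30÷3 = 10 each, +1 to first 0
Round 5: Elkhorn=36 Fernhollow=43 Ironridge=31 → close Fernhollow (overflow 29)
  43÷2 = 21 each, +1 to first 1
Round 6: Elkhorn=58 Ironridge=52 → close Elkhorn (overflow 48)
  58÷1 = 58 each, +1 to first 0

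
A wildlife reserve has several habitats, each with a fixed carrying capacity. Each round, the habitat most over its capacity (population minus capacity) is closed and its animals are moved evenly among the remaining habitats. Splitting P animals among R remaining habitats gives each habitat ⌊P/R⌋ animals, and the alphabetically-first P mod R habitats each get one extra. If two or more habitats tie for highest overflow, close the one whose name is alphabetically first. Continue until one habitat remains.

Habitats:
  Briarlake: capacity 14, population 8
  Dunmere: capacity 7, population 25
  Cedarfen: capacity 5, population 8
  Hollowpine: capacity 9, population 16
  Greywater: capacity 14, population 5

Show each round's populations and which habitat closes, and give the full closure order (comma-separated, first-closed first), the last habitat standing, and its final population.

Round 1: Briarlake=8 Cedarfen=8 Dunmere=25 Greywater=5 Hollowpine=16 → close Dunmere (overflow 18)
  25÷4 = 6 each, +1 to first 1
Round 2: Briarlake=15 Cedarfen=14 Greywater=11 Hollowpine=22 → close Hollowpine (overflow 13)
  22÷3 = 7 each, +1 to first 1
Round 3: Briarlake=23 Cedarfen=21 Greywater=18 → close Cedarfen (overflow 16)
  21÷2 = 10 each, +1 to first 1
Round 4: Briarlake=34 Greywater=28 → close Briarlake (overflow 20)
  34÷1 = 34 each, +1 to first 0

Closure order: Dunmere, Hollowpine, Cedarfen, Briarlake
Last habitat: Greywater with 62 animals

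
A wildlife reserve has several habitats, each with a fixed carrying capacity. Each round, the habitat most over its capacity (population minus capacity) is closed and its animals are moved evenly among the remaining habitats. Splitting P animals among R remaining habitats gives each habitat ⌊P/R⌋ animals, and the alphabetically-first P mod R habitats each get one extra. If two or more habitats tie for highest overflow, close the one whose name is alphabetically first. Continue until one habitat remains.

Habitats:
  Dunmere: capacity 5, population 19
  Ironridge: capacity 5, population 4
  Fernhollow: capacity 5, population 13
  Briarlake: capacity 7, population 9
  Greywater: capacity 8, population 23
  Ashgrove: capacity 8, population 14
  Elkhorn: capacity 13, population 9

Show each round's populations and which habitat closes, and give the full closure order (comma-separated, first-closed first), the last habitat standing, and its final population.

Round 1: Ashgrove=14 Briarlake=9 Dunmere=19 Elkhorn=9 Fernhollow=13 Greywater=23 Ironridge=4 → close Greywater (overflow 15)
  23÷6 = 3 each, +1 to first 5
Round 2: Ashgrove=18 Briarlake=13 Dunmere=23 Elkhorn=13 Fernhollow=17 Ironridge=7 → close Dunmere (overflow 18)
  23÷5 = 4 each, +1 to first 3
Round 3: Ashgrove=23 Briarlake=18 Elkhorn=18 Fernhollow=21 Ironridge=11 → close Fernhollow (overflow 16)
  21÷4 = 5 each, +1 to first 1
Round 4: Ashgrove=29 Briarlake=23 Elkhorn=23 Ironridge=16 → close Ashgrove (overflow 21)
  29÷3 = 9 each, +1 to first 2
Round 5: Briarlake=33 Elkhorn=33 Ironridge=25 → close Briarlake (overflow 26)
  33÷2 = 16 each, +1 to first 1
Round 6: Elkhorn=50 Ironridge=41 → close Elkhorn (overflow 37)
  50÷1 = 50 each, +1 to first 0

Closure order: Greywater, Dunmere, Fernhollow, Ashgrove, Briarlake, Elkhorn
Last habitat: Ironridge with 91 animals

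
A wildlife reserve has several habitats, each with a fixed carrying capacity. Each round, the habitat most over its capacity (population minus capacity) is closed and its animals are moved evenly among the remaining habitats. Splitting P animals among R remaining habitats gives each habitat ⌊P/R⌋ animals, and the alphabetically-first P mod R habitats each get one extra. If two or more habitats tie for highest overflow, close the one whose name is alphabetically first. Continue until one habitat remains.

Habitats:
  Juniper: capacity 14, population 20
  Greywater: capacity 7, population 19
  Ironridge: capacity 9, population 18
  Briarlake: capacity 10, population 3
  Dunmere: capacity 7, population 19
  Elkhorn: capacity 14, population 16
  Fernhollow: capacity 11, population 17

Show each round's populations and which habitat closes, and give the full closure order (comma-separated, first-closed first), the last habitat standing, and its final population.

Round 1: Briarlake=3 Dunmere=19 Elkhorn=16 Fernhollow=17 Greywater=19 Ironridge=18 Juniper=20 → close Dunmere (overflow 12)
  19÷6 = 3 each, +1 to first 1
Round 2: Briarlake=7 Elkhorn=19 Fernhollow=20 Greywater=22 Ironridge=21 Juniper=23 → close Greywater (overflow 15)
  22÷5 = 4 each, +1 to first 2
Round 3: Briarlake=12 Elkhorn=24 Fernhollow=24 Ironridge=25 Juniper=27 → close Ironridge (overflow 16)
  25÷4 = 6 each, +1 to first 1
Round 4: Briarlake=19 Elkhorn=30 Fernhollow=30 Juniper=33 → close Fernhollow (overflow 19)
  30÷3 = 10 each, +1 to first 0
Round 5: Briarlake=29 Elkhorn=40 Juniper=43 → close Juniper (overflow 29)
  43÷2 = 21 each, +1 to first 1
Round 6: Briarlake=51 Elkhorn=61 → close Elkhorn (overflow 47)
  61÷1 = 61 each, +1 to first 0

Closure order: Dunmere, Greywater, Ironridge, Fernhollow, Juniper, Elkhorn
Last habitat: Briarlake with 112 animals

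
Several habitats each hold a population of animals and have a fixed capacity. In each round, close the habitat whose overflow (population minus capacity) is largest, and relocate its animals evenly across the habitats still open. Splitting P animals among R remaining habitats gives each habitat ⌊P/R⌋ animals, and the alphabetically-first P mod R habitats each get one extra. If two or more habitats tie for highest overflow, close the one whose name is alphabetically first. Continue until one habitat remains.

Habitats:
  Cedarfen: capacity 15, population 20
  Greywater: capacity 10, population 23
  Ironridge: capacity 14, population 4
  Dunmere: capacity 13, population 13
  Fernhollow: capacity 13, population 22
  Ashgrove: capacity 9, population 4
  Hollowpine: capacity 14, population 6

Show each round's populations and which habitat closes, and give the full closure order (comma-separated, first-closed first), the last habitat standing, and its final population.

Closure order: Greywater, Fernhollow, Cedarfen, Dunmere, Ashgrove, Hollowpine
Last habitat: Ironridge with 92 animals

Round 1: Ashgrove=4 Cedarfen=20 Dunmere=13 Fernhollow=22 Greywater=23 Hollowpine=6 Ironridge=4 → close Greywater (overflow 13)
  23÷6 = 3 each, +1 to first 5
Round 2: Ashgrove=8 Cedarfen=24 Dunmere=17 Fernhollow=26 Hollowpine=10 Ironridge=7 → close Fernhollow (overflow 13)
  26÷5 = 5 each, +1 to first 1
Round 3: Ashgrove=14 Cedarfen=29 Dunmere=22 Hollowpine=15 Ironridge=12 → close Cedarfen (overflow 14)
  29÷4 = 7 each, +1 to first 1
Round 4: Ashgrove=22 Dunmere=29 Hollowpine=22 Ironridge=19 → close Dunmere (overflow 16)
  29÷3 = 9 each, +1 to first 2
Round 5: Ashgrove=32 Hollowpine=32 Ironridge=28 → close Ashgrove (overflow 23)
  32÷2 = 16 each, +1 to first 0
Round 6: Hollowpine=48 Ironridge=44 → close Hollowpine (overflow 34)
  48÷1 = 48 each, +1 to first 0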